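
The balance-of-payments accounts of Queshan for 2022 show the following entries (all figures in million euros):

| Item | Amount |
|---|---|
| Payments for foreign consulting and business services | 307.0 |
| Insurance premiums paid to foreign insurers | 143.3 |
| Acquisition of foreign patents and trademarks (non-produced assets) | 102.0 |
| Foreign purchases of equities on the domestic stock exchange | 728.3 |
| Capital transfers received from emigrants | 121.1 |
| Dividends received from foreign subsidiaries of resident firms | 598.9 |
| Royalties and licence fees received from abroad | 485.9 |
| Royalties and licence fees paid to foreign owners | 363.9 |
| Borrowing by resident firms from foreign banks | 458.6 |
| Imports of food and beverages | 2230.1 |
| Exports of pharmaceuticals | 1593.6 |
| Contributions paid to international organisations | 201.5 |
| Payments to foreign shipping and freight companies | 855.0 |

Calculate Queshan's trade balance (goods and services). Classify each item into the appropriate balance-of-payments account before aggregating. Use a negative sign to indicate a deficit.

Goods: -2230.1 + 1593.6 = -636.5
Services: 485.9 - 855.0 - 143.3 - 307.0 - 363.9 = -1183.3
Trade balance = -636.5 + (-1183.3) = -1819.8
(Excluded from the trade balance — capital account: acquisition of foreign patents and trademarks (non-produced assets) 102.0, capital transfers received from emigrants 121.1; financial account: foreign purchases of equities on the domestic stock exchange 728.3, borrowing by resident firms from foreign banks 458.6; primary income: dividends received from foreign subsidiaries of resident firms 598.9; secondary income: contributions paid to international organisations 201.5.)

-1819.8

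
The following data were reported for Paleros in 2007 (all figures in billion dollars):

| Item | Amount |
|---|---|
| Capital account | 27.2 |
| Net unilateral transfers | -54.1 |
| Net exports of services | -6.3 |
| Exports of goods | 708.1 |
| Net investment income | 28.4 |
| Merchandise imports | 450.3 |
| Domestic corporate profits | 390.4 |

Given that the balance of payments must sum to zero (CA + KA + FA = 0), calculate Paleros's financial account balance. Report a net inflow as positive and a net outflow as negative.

Goods balance = 708.1 - 450.3 = 257.8
Services balance = -6.3
Trade balance (goods + services) = 257.8 + (-6.3) = 251.5
Net primary income = 28.4
Net secondary income = -54.1
Current account = 251.5 + 28.4 + (-54.1) = 225.8
Financial account = -(225.8 + 27.2) = -253.0

-253.0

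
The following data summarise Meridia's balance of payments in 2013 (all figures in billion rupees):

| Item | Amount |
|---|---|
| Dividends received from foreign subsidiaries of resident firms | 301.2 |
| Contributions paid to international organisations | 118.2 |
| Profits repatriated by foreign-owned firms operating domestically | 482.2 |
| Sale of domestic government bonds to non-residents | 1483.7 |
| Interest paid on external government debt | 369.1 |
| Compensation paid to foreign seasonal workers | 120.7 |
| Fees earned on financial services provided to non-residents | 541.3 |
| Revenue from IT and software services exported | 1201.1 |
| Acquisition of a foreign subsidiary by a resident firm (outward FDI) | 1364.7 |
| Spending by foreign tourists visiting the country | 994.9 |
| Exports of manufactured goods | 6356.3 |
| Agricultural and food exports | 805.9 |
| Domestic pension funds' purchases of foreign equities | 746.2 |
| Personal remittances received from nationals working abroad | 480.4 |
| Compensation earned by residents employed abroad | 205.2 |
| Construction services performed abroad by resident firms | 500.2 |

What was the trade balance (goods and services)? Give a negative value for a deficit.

10399.7

Goods: 6356.3 + 805.9 = 7162.2
Services: 541.3 + 1201.1 + 500.2 + 994.9 = 3237.5
Trade balance = 7162.2 + 3237.5 = 10399.7
(Excluded from the trade balance — primary income: dividends received from foreign subsidiaries of resident firms 301.2, profits repatriated by foreign-owned firms operating domestically 482.2, interest paid on external government debt 369.1, compensation paid to foreign seasonal workers 120.7, compensation earned by residents employed abroad 205.2; secondary income: contributions paid to international organisations 118.2, personal remittances received from nationals working abroad 480.4; financial account: sale of domestic government bonds to non-residents 1483.7, acquisition of a foreign subsidiary by a resident firm (outward FDI) 1364.7, domestic pension funds' purchases of foreign equities 746.2.)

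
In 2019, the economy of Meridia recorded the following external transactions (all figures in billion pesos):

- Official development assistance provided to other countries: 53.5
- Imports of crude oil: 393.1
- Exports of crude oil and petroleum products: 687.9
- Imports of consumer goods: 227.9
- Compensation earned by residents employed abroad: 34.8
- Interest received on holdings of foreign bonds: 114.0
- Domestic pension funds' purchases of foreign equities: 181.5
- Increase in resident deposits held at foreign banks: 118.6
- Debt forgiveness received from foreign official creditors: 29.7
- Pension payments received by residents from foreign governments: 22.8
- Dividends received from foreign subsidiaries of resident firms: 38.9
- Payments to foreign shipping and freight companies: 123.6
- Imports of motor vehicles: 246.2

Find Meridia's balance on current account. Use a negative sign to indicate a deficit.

-145.9

Goods: -393.1 - 227.9 - 246.2 + 687.9 = -179.3
Services: -123.6
Primary income: 34.8 + 114.0 + 38.9 = 187.7
Secondary income: 22.8 - 53.5 = -30.7
Current account = (-179.3) + (-123.6) + 187.7 + (-30.7) = -145.9
(Excluded from the current account — financial account: domestic pension funds' purchases of foreign equities 181.5, increase in resident deposits held at foreign banks 118.6; capital account: debt forgiveness received from foreign official creditors 29.7.)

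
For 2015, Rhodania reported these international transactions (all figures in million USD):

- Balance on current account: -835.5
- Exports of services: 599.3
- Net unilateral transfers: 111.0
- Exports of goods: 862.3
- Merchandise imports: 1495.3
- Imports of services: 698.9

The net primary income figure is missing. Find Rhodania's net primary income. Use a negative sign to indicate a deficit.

Current account = goods balance + services balance + net primary income + net secondary income
Sum of the known components = -621.6
Net primary income = CA - (known components) = -835.5 - (-621.6) = -213.9

-213.9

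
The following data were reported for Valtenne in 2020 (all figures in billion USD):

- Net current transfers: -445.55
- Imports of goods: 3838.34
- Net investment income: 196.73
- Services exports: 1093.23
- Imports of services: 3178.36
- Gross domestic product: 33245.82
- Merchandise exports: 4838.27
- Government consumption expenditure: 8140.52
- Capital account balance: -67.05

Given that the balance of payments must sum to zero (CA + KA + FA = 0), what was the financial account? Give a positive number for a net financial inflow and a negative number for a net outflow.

1401.07

Goods balance = 4838.27 - 3838.34 = 999.93
Services balance = 1093.23 - 3178.36 = -2085.13
Trade balance (goods + services) = 999.93 + (-2085.13) = -1085.20
Net primary income = 196.73
Net secondary income = -445.55
Current account = -1085.20 + 196.73 + (-445.55) = -1334.02
Financial account = -(-1334.02 + (-67.05)) = 1401.07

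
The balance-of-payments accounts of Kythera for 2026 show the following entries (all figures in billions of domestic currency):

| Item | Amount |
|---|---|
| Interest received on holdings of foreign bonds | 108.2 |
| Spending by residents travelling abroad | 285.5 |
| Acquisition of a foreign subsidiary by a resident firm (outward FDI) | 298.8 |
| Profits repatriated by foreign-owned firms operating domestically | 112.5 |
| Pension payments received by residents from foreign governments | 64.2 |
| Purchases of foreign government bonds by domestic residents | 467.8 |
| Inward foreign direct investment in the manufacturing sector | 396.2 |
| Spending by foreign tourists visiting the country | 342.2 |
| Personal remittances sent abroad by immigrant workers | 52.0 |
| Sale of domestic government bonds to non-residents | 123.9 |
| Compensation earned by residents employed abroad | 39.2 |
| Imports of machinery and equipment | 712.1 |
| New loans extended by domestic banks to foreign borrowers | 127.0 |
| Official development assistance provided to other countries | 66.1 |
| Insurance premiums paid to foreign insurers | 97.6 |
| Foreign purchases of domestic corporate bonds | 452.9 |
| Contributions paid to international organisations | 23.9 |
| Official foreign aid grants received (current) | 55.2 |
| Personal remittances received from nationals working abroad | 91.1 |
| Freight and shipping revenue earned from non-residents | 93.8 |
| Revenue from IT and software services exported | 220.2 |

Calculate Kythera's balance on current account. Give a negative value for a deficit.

Goods: -712.1
Services: 342.2 + 220.2 - 285.5 + 93.8 - 97.6 = 273.1
Primary income: 39.2 + 108.2 - 112.5 = 34.9
Secondary income: -52.0 + 55.2 + 91.1 - 66.1 + 64.2 - 23.9 = 68.5
Current account = (-712.1) + 273.1 + 34.9 + 68.5 = -335.6
(Excluded from the current account — financial account: acquisition of a foreign subsidiary by a resident firm (outward FDI) 298.8, purchases of foreign government bonds by domestic residents 467.8, inward foreign direct investment in the manufacturing sector 396.2, sale of domestic government bonds to non-residents 123.9, new loans extended by domestic banks to foreign borrowers 127.0, foreign purchases of domestic corporate bonds 452.9.)

-335.6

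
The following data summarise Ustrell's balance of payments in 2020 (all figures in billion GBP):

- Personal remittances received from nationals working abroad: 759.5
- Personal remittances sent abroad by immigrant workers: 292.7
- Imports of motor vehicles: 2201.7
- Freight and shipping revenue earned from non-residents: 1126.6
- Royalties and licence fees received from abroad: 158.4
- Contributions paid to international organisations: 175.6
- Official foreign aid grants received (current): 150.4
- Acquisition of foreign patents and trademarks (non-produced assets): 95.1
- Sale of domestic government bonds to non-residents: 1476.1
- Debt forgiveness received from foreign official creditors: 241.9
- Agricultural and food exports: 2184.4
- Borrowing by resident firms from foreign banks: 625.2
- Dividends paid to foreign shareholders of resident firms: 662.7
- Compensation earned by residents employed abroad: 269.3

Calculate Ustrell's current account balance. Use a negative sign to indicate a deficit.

1315.9

Goods: -2201.7 + 2184.4 = -17.3
Services: 1126.6 + 158.4 = 1285.0
Primary income: 269.3 - 662.7 = -393.4
Secondary income: -292.7 + 150.4 - 175.6 + 759.5 = 441.6
Current account = (-17.3) + 1285.0 + (-393.4) + 441.6 = 1315.9
(Excluded from the current account — capital account: acquisition of foreign patents and trademarks (non-produced assets) 95.1, debt forgiveness received from foreign official creditors 241.9; financial account: sale of domestic government bonds to non-residents 1476.1, borrowing by resident firms from foreign banks 625.2.)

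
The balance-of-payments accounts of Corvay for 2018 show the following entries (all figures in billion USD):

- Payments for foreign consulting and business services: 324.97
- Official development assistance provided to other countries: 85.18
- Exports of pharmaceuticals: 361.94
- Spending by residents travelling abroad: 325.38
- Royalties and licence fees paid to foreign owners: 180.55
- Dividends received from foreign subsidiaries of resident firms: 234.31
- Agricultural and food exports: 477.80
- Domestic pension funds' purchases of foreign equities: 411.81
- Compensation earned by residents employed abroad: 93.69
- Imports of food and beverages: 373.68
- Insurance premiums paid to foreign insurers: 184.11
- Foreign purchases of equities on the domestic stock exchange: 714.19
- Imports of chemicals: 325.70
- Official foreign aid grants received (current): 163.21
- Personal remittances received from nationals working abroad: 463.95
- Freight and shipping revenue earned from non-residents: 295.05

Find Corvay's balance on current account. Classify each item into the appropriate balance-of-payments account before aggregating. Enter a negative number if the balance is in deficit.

Goods: -325.70 - 373.68 + 361.94 + 477.80 = 140.36
Services: -180.55 - 184.11 - 325.38 + 295.05 - 324.97 = -719.96
Primary income: 93.69 + 234.31 = 328.00
Secondary income: 163.21 + 463.95 - 85.18 = 541.98
Current account = 140.36 + (-719.96) + 328.00 + 541.98 = 290.38
(Excluded from the current account — financial account: domestic pension funds' purchases of foreign equities 411.81, foreign purchases of equities on the domestic stock exchange 714.19.)

290.38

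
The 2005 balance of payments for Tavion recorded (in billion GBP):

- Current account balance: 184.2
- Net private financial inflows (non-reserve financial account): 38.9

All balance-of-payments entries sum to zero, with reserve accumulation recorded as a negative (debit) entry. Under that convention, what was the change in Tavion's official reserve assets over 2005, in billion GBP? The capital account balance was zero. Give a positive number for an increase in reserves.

Official reserve transactions balance = -(184.2 + 38.9) = -223.1
An accumulation of reserves is recorded as a debit (negative entry), so the change in the stock of reserves is the negative of that balance.
Change in official reserves = -(-223.1) = 223.1

223.1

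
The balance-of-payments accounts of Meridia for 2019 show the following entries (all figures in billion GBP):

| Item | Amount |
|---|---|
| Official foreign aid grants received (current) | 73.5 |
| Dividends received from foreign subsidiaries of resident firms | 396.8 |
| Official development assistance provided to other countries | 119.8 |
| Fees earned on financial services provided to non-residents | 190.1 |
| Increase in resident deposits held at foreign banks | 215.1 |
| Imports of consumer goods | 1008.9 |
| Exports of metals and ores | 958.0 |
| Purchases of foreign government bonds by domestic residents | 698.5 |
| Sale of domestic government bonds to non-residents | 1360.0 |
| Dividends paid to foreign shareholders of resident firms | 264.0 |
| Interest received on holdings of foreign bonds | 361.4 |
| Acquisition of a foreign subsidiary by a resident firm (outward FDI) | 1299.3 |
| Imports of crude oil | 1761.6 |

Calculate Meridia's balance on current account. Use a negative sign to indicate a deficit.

-1174.5

Goods: -1008.9 + 958.0 - 1761.6 = -1812.5
Services: 190.1
Primary income: 396.8 - 264.0 + 361.4 = 494.2
Secondary income: -119.8 + 73.5 = -46.3
Current account = (-1812.5) + 190.1 + 494.2 + (-46.3) = -1174.5
(Excluded from the current account — financial account: increase in resident deposits held at foreign banks 215.1, purchases of foreign government bonds by domestic residents 698.5, sale of domestic government bonds to non-residents 1360.0, acquisition of a foreign subsidiary by a resident firm (outward FDI) 1299.3.)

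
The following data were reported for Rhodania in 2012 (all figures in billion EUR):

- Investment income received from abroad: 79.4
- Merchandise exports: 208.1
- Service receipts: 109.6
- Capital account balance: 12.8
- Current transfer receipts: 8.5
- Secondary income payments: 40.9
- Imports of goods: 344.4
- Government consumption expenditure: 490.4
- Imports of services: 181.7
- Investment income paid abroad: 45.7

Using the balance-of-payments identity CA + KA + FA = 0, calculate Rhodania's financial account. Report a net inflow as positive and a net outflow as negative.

194.3

Goods balance = 208.1 - 344.4 = -136.3
Services balance = 109.6 - 181.7 = -72.1
Trade balance (goods + services) = -136.3 + (-72.1) = -208.4
Net primary income = 79.4 - 45.7 = 33.7
Net secondary income = 8.5 - 40.9 = -32.4
Current account = -208.4 + 33.7 + (-32.4) = -207.1
Financial account = -(-207.1 + 12.8) = 194.3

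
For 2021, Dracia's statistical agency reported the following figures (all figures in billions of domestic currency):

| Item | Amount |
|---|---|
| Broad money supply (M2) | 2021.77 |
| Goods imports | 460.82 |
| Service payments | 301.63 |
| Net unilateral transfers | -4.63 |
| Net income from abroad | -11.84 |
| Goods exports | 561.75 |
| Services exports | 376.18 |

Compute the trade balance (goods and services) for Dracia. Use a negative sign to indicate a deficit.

Goods balance = 561.75 - 460.82 = 100.93
Services balance = 376.18 - 301.63 = 74.55
Trade balance (goods + services) = 100.93 + 74.55 = 175.48

175.48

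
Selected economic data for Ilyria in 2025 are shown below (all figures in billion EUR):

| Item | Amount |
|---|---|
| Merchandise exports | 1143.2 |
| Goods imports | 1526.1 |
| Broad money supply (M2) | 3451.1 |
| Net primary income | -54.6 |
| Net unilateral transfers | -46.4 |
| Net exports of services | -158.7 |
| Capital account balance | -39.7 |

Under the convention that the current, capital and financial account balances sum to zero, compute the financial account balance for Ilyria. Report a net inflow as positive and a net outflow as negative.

Goods balance = 1143.2 - 1526.1 = -382.9
Services balance = -158.7
Trade balance (goods + services) = -382.9 + (-158.7) = -541.6
Net primary income = -54.6
Net secondary income = -46.4
Current account = -541.6 + (-54.6) + (-46.4) = -642.6
Financial account = -(-642.6 + (-39.7)) = 682.3

682.3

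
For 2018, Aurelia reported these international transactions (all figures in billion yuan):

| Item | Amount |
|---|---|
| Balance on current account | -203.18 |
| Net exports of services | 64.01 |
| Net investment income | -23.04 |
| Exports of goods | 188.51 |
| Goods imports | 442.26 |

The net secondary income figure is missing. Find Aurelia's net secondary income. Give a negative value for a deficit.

9.60

Current account = goods balance + services balance + net primary income + net secondary income
Sum of the known components = -212.78
Net secondary income = CA - (known components) = -203.18 - (-212.78) = 9.60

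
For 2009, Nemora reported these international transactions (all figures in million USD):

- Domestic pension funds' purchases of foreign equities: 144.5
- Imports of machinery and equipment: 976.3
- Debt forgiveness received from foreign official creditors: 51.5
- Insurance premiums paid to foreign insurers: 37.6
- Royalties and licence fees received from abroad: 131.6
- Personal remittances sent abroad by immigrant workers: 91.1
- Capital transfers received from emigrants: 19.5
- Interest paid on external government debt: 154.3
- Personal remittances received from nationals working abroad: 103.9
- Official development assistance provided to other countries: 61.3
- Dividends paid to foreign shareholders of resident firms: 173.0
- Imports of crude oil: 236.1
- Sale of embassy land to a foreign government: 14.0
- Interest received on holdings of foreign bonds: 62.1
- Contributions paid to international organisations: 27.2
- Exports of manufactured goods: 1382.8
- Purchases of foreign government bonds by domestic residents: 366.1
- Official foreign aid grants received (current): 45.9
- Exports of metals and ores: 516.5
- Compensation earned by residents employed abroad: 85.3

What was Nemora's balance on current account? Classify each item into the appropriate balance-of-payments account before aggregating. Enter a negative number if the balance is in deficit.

571.2

Goods: 1382.8 - 236.1 + 516.5 - 976.3 = 686.9
Services: 131.6 - 37.6 = 94.0
Primary income: 85.3 + 62.1 - 173.0 - 154.3 = -179.9
Secondary income: 103.9 - 91.1 - 27.2 - 61.3 + 45.9 = -29.8
Current account = 686.9 + 94.0 + (-179.9) + (-29.8) = 571.2
(Excluded from the current account — financial account: domestic pension funds' purchases of foreign equities 144.5, purchases of foreign government bonds by domestic residents 366.1; capital account: debt forgiveness received from foreign official creditors 51.5, capital transfers received from emigrants 19.5, sale of embassy land to a foreign government 14.0.)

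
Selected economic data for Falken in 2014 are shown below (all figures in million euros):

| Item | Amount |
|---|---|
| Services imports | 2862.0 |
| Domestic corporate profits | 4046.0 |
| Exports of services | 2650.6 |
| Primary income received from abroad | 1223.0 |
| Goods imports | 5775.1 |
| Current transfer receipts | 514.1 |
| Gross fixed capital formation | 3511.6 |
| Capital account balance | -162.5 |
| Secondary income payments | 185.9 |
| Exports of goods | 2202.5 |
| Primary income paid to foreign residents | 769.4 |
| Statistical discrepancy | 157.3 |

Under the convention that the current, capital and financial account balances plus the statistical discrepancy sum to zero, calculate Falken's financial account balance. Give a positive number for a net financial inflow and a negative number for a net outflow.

3007.4

Goods balance = 2202.5 - 5775.1 = -3572.6
Services balance = 2650.6 - 2862.0 = -211.4
Trade balance (goods + services) = -3572.6 + (-211.4) = -3784.0
Net primary income = 1223.0 - 769.4 = 453.6
Net secondary income = 514.1 - 185.9 = 328.2
Current account = -3784.0 + 453.6 + 328.2 = -3002.2
Financial account = -(-3002.2 + (-162.5) + 157.3) = 3007.4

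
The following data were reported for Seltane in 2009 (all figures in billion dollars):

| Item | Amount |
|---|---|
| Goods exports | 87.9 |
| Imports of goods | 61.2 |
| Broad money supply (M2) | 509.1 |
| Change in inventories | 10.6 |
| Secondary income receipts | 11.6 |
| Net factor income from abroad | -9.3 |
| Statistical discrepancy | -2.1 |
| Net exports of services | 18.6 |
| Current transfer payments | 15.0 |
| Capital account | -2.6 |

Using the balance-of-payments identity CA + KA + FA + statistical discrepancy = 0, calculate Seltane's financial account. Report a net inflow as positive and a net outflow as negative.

Goods balance = 87.9 - 61.2 = 26.7
Services balance = 18.6
Trade balance (goods + services) = 26.7 + 18.6 = 45.3
Net primary income = -9.3
Net secondary income = 11.6 - 15.0 = -3.4
Current account = 45.3 + (-9.3) + (-3.4) = 32.6
Financial account = -(32.6 + (-2.6) + (-2.1)) = -27.9

-27.9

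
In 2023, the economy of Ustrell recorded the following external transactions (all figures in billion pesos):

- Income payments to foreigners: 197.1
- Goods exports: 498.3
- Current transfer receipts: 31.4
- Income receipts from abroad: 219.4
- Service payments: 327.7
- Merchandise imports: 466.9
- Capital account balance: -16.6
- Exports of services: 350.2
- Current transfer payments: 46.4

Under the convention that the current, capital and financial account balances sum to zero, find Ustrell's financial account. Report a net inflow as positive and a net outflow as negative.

-44.6

Goods balance = 498.3 - 466.9 = 31.4
Services balance = 350.2 - 327.7 = 22.5
Trade balance (goods + services) = 31.4 + 22.5 = 53.9
Net primary income = 219.4 - 197.1 = 22.3
Net secondary income = 31.4 - 46.4 = -15.0
Current account = 53.9 + 22.3 + (-15.0) = 61.2
Financial account = -(61.2 + (-16.6)) = -44.6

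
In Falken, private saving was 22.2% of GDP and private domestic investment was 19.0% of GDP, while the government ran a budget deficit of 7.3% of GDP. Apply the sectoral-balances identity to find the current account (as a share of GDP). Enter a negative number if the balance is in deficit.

By the sectoral-balances identity, CA = (S_private - I) + (T - G).
Private balance = 22.2 - 19.0 = 3.2
Government balance (T - G) = -7.3
CA = 3.2 + (-7.3) = -4.1

-4.1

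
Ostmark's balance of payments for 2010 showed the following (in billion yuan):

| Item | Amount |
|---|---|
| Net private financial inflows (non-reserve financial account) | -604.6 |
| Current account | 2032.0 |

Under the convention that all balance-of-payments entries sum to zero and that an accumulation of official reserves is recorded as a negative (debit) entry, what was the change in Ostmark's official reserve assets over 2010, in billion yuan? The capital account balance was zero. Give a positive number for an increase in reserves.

Official reserve transactions balance = -(2032.0 + (-604.6)) = -1427.4
An accumulation of reserves is recorded as a debit (negative entry), so the change in the stock of reserves is the negative of that balance.
Change in official reserves = -(-1427.4) = 1427.4

1427.4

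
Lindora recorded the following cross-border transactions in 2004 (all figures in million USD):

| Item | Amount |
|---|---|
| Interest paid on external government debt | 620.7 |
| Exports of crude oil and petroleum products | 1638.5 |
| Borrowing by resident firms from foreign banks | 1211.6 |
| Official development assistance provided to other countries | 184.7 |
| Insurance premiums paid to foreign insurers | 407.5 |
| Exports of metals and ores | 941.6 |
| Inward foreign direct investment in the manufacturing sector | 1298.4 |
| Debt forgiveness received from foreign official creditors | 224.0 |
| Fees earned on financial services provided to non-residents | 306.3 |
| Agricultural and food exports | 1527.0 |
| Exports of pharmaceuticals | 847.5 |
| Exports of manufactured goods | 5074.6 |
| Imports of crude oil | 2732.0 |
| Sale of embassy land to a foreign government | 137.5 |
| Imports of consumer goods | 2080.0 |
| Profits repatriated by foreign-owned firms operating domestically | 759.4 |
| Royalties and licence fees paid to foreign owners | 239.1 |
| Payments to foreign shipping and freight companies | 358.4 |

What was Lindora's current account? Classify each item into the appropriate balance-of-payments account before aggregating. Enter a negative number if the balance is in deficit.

2953.7

Goods: -2080.0 + 941.6 + 5074.6 + 1527.0 + 1638.5 - 2732.0 + 847.5 = 5217.2
Services: -407.5 + 306.3 - 358.4 - 239.1 = -698.7
Primary income: -759.4 - 620.7 = -1380.1
Secondary income: -184.7
Current account = 5217.2 + (-698.7) + (-1380.1) + (-184.7) = 2953.7
(Excluded from the current account — financial account: borrowing by resident firms from foreign banks 1211.6, inward foreign direct investment in the manufacturing sector 1298.4; capital account: debt forgiveness received from foreign official creditors 224.0, sale of embassy land to a foreign government 137.5.)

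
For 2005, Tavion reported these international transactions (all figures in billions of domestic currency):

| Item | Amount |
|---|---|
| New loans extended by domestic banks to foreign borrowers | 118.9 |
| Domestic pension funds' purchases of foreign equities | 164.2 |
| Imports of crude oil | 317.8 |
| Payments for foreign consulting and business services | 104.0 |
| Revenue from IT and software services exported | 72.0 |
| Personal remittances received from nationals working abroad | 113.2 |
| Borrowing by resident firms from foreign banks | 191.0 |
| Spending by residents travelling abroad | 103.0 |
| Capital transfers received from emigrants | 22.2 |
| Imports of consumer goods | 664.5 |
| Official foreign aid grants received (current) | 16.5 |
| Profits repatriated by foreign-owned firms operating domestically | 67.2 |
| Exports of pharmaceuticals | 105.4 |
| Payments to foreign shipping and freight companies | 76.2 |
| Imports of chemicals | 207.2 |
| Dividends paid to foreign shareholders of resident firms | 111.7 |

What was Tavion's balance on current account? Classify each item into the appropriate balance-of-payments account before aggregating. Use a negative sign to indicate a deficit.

-1344.5

Goods: -207.2 - 664.5 - 317.8 + 105.4 = -1084.1
Services: 72.0 - 76.2 - 104.0 - 103.0 = -211.2
Primary income: -111.7 - 67.2 = -178.9
Secondary income: 16.5 + 113.2 = 129.7
Current account = (-1084.1) + (-211.2) + (-178.9) + 129.7 = -1344.5
(Excluded from the current account — financial account: new loans extended by domestic banks to foreign borrowers 118.9, domestic pension funds' purchases of foreign equities 164.2, borrowing by resident firms from foreign banks 191.0; capital account: capital transfers received from emigrants 22.2.)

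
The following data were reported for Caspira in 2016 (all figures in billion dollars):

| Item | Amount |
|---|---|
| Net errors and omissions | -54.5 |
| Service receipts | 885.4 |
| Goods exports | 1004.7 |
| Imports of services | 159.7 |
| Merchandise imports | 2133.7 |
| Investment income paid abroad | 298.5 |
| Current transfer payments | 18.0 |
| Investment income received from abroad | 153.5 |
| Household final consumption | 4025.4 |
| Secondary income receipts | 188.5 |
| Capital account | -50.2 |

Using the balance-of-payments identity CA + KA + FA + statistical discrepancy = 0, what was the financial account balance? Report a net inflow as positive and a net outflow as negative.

482.5

Goods balance = 1004.7 - 2133.7 = -1129.0
Services balance = 885.4 - 159.7 = 725.7
Trade balance (goods + services) = -1129.0 + 725.7 = -403.3
Net primary income = 153.5 - 298.5 = -145.0
Net secondary income = 188.5 - 18.0 = 170.5
Current account = -403.3 + (-145.0) + 170.5 = -377.8
Financial account = -(-377.8 + (-50.2) + (-54.5)) = 482.5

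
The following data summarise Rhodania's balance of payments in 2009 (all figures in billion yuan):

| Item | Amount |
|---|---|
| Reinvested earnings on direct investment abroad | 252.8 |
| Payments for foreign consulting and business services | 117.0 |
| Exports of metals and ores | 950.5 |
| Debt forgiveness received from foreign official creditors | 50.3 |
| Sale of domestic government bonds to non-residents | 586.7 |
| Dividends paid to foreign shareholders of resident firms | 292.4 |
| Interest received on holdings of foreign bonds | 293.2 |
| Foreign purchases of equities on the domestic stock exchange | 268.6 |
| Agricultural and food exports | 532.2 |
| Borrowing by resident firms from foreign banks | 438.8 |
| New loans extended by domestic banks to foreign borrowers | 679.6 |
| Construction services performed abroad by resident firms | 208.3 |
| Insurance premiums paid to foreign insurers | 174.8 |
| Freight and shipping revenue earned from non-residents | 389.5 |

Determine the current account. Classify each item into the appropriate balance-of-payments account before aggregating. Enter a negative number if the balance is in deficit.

Goods: 532.2 + 950.5 = 1482.7
Services: 389.5 - 174.8 + 208.3 - 117.0 = 306.0
Primary income: 252.8 + 293.2 - 292.4 = 253.6
Current account = 1482.7 + 306.0 + 253.6 = 2042.3
(Excluded from the current account — capital account: debt forgiveness received from foreign official creditors 50.3; financial account: sale of domestic government bonds to non-residents 586.7, foreign purchases of equities on the domestic stock exchange 268.6, borrowing by resident firms from foreign banks 438.8, new loans extended by domestic banks to foreign borrowers 679.6.)

2042.3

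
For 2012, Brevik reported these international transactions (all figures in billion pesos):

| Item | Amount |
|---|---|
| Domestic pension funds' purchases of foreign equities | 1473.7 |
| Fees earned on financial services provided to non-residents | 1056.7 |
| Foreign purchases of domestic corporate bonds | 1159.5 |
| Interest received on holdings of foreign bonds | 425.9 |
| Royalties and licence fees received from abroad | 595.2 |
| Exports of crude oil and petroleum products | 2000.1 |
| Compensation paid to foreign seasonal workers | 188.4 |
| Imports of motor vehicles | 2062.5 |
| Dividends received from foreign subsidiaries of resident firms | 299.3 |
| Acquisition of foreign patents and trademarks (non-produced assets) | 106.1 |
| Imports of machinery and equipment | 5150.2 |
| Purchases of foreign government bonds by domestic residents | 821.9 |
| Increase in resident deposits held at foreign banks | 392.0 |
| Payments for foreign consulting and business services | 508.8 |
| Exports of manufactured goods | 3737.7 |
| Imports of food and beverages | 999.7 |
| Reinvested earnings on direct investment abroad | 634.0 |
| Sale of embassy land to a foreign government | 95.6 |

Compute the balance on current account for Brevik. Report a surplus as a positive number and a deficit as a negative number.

Goods: -2062.5 + 3737.7 + 2000.1 - 5150.2 - 999.7 = -2474.6
Services: 595.2 + 1056.7 - 508.8 = 1143.1
Primary income: -188.4 + 634.0 + 425.9 + 299.3 = 1170.8
Current account = (-2474.6) + 1143.1 + 1170.8 = -160.7
(Excluded from the current account — financial account: domestic pension funds' purchases of foreign equities 1473.7, foreign purchases of domestic corporate bonds 1159.5, purchases of foreign government bonds by domestic residents 821.9, increase in resident deposits held at foreign banks 392.0; capital account: acquisition of foreign patents and trademarks (non-produced assets) 106.1, sale of embassy land to a foreign government 95.6.)

-160.7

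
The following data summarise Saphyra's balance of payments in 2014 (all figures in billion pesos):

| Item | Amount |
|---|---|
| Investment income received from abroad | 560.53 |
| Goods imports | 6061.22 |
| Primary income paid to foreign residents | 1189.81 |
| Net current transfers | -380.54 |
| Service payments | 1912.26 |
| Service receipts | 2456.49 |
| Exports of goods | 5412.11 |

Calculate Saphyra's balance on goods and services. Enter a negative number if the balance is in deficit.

-104.88

Goods balance = 5412.11 - 6061.22 = -649.11
Services balance = 2456.49 - 1912.26 = 544.23
Trade balance (goods + services) = -649.11 + 544.23 = -104.88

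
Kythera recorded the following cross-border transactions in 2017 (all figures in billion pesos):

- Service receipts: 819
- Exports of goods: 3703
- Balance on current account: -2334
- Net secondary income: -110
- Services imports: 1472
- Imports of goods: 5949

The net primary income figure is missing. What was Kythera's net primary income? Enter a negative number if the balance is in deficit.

Current account = goods balance + services balance + net primary income + net secondary income
Sum of the known components = -3009
Net primary income = CA - (known components) = -2334 - (-3009) = 675

675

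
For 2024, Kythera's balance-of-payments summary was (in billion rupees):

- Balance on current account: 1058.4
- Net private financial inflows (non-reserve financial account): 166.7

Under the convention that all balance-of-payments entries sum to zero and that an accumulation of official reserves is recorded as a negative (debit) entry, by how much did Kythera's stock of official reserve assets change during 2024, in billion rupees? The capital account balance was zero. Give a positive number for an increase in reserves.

1225.1

Official reserve transactions balance = -(1058.4 + 166.7) = -1225.1
An accumulation of reserves is recorded as a debit (negative entry), so the change in the stock of reserves is the negative of that balance.
Change in official reserves = -(-1225.1) = 1225.1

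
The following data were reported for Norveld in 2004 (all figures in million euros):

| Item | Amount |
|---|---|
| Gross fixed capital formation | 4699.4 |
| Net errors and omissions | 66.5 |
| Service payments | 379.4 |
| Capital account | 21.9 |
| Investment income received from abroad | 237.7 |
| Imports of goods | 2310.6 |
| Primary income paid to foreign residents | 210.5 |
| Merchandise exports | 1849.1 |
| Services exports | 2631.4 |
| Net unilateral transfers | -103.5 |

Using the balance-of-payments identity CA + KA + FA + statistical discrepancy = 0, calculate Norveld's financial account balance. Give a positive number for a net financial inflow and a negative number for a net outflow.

-1802.6

Goods balance = 1849.1 - 2310.6 = -461.5
Services balance = 2631.4 - 379.4 = 2252.0
Trade balance (goods + services) = -461.5 + 2252.0 = 1790.5
Net primary income = 237.7 - 210.5 = 27.2
Net secondary income = -103.5
Current account = 1790.5 + 27.2 + (-103.5) = 1714.2
Financial account = -(1714.2 + 21.9 + 66.5) = -1802.6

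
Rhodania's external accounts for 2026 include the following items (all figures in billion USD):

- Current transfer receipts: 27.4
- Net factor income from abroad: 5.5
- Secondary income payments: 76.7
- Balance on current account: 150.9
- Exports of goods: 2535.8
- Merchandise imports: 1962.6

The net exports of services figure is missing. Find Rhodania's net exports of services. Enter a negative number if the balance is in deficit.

Current account = goods balance + services balance + net primary income + net secondary income
Sum of the known components = 529.4
Net exports of services = CA - (known components) = 150.9 - 529.4 = -378.5

-378.5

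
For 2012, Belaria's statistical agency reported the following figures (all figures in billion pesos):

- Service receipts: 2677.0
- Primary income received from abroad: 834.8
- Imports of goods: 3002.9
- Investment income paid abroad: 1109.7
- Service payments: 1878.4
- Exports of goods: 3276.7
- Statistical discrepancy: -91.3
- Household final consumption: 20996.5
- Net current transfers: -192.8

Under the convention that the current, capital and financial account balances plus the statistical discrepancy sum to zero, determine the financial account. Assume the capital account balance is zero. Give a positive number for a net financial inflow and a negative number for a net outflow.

Goods balance = 3276.7 - 3002.9 = 273.8
Services balance = 2677.0 - 1878.4 = 798.6
Trade balance (goods + services) = 273.8 + 798.6 = 1072.4
Net primary income = 834.8 - 1109.7 = -274.9
Net secondary income = -192.8
Current account = 1072.4 + (-274.9) + (-192.8) = 604.7
Financial account = -(604.7 + (-91.3)) = -513.4

-513.4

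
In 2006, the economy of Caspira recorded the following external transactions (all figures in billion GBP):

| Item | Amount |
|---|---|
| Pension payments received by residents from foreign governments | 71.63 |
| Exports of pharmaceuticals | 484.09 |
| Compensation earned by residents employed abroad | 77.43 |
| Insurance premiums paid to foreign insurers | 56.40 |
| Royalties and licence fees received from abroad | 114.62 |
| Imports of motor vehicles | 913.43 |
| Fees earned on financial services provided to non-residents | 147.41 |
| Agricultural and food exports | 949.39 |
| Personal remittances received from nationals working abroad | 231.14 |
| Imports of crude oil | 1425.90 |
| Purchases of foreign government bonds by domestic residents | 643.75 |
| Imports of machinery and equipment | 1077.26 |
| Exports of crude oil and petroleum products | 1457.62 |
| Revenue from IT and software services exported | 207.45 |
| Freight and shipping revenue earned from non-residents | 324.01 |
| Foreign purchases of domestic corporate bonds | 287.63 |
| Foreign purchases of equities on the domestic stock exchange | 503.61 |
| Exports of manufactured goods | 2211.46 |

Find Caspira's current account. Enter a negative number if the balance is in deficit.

2803.26

Goods: 949.39 + 484.09 - 1425.90 - 913.43 + 1457.62 + 2211.46 - 1077.26 = 1685.97
Services: 147.41 + 207.45 - 56.40 + 324.01 + 114.62 = 737.09
Primary income: 77.43
Secondary income: 71.63 + 231.14 = 302.77
Current account = 1685.97 + 737.09 + 77.43 + 302.77 = 2803.26
(Excluded from the current account — financial account: purchases of foreign government bonds by domestic residents 643.75, foreign purchases of domestic corporate bonds 287.63, foreign purchases of equities on the domestic stock exchange 503.61.)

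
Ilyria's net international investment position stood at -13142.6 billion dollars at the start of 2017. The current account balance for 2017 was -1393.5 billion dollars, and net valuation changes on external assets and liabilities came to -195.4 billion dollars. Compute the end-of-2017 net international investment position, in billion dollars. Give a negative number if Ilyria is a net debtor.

-14731.5

Change in NIIP = current account + net valuation change = -1393.5 + (-195.4) = -1588.9
End-of-year NIIP = -13142.6 + (-1588.9) = -14731.5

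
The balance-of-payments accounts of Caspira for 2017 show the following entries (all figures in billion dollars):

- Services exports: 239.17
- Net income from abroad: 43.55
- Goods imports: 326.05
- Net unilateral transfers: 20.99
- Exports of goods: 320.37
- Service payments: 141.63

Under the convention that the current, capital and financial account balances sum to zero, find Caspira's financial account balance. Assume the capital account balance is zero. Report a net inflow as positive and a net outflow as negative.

Goods balance = 320.37 - 326.05 = -5.68
Services balance = 239.17 - 141.63 = 97.54
Trade balance (goods + services) = -5.68 + 97.54 = 91.86
Net primary income = 43.55
Net secondary income = 20.99
Current account = 91.86 + 43.55 + 20.99 = 156.40
Financial account = -(156.40) = -156.40

-156.40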